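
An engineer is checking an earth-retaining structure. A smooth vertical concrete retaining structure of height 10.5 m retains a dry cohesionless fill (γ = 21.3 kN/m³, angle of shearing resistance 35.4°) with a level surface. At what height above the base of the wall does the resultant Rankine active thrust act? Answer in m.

3.50 m

K_a = 0.2664.
The pressure distribution is triangular, so the resultant acts at H/3 above the base = 10.5/3 = 3.500 m.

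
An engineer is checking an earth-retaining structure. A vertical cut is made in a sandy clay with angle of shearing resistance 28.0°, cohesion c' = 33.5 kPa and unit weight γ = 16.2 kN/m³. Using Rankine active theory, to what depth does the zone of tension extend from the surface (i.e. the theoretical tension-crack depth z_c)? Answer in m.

6.88 m

K_a = tan²(45° − 28.0°/2) = 0.3610; √K_a = 0.6009.
The active pressure is zero where K_a γ z = 2c√K_a, so z_c = 2c/(γ√K_a) = 2×33.5/(16.2×0.6009) = 6.883 m.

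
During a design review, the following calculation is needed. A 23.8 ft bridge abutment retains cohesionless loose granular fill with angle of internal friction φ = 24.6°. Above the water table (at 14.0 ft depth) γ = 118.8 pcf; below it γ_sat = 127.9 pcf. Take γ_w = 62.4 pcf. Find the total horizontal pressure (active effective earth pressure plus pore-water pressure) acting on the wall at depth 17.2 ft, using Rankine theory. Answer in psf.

972 psf

K_a = (1 − sin φ)/(1 + sin φ) = 0.4121.
γ' = 127.9 − 62.4 = 65.50 pcf.
Effective vertical stress at 17.2 ft: σ'_v = 118.8×14.0 + 65.50×3.20 = 1873 psf.
σ'_h = K_a σ'_v = 0.4121 × 1873 = 771.9 psf; u = γ_w × 3.20 = 199.7 psf.
Total σ_h = 771.9 + 199.7 = 971.6 psf.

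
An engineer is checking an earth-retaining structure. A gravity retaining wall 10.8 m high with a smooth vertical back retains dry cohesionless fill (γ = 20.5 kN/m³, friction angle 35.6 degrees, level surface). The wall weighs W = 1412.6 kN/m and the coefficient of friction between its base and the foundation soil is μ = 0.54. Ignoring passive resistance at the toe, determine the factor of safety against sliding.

K_a = tan²(45° − 35.6°/2) = 0.2641.
P_a = ½K_aγH² = 0.5×0.2641×20.5×10.8² = 315.8 kN/m, acting at H/3 = 3.600 m above the base.
FS_sliding = μW / P_a = 0.54×1412.6 / 315.8 = 2.416.

2.42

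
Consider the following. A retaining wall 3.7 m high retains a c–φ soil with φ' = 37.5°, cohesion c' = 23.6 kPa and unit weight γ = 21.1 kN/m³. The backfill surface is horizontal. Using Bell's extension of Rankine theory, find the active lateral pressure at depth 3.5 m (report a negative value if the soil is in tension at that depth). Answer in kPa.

-5.32 kPa

K_a = (1 − sin φ)/(1 + sin φ) = 0.2432.
σ_a = K_a γ z − 2c√K_a = 0.2432×21.1×3.5 − 2×23.6×0.4931 = -5.317 kPa.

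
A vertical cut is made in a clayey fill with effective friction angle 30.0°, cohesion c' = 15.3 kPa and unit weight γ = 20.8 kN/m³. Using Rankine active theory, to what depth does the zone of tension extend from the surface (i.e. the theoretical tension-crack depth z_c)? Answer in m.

2.55 m

K_a = tan²(45° − 30.0°/2) = 0.3333; √K_a = 0.5774.
The active pressure is zero where K_a γ z = 2c√K_a, so z_c = 2c/(γ√K_a) = 2×15.3/(20.8×0.5774) = 2.548 m.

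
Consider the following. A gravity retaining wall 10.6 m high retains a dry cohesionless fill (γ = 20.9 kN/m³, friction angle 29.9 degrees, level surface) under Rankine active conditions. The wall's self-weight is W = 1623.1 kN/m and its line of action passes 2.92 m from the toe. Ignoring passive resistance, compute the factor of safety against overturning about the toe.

3.41

K_a = tan²(45° − 29.9°/2) = 0.3347.
P_a = ½K_aγH² = 0.5×0.3347×20.9×10.6² = 393.0 kN/m, acting at H/3 = 3.533 m above the base.
Overturning moment M_o = P_a × H/3 = 393.0 × 3.533 = 1388.
Resisting moment M_r = W × 2.92 = 1623.1 × 2.92 = 4739.
FS_overturning = M_r/M_o = 4739/1388 = 3.413.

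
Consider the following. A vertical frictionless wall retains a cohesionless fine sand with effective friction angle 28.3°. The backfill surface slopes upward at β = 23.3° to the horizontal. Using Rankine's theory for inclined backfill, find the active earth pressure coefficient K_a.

K_a = cos β · (cos β − √(cos²β − cos²φ)) / (cos β + √(cos²β − cos²φ)).
cos β = 0.9184, cos φ = 0.8805, √(cos²β − cos²φ) = 0.2613.
K_a = 0.9184 × (0.9184 − 0.2613)/(0.9184 + 0.2613) = 0.5115.

0.512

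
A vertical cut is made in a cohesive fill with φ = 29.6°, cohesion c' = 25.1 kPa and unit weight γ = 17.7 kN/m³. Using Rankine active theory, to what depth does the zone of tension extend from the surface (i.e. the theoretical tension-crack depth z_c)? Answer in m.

4.87 m

K_a = tan²(45° − 29.6°/2) = 0.3387; √K_a = 0.5820.
The active pressure is zero where K_a γ z = 2c√K_a, so z_c = 2c/(γ√K_a) = 2×25.1/(17.7×0.5820) = 4.873 m.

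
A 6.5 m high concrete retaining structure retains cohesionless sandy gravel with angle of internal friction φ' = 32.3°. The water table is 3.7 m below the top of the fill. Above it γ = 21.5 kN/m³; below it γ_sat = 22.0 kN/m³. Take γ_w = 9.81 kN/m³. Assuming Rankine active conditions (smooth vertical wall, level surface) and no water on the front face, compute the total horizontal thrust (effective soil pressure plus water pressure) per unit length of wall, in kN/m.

165 kN/m

K_a = tan²(45° − φ/2) = 0.3035.
γ' = 22.0 − 9.81 = 12.19 kN/m³. Depth below WT = 2.8 m.
σ'_h at WT = K_a γ d_w = 24.14 kPa; at base = 24.14 + K_a γ' × 2.8 = 34.50 kPa.
P₁ (0–3.7 m) = ½×24.14×3.7 = 44.66. P₂ (3.7–6.5 m) = ½(24.14+34.50)×2.8 = 82.10.
P_w = ½ γ_w h₂² = 0.5×9.81×2.8² = 38.46. Total = 44.66+82.10+38.46 = 165.2 kN/m.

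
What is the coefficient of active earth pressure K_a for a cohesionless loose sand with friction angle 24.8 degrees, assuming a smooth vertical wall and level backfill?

K_a = (1 − sin φ)/(1 + sin φ) = (1 − sin 24.8°)/(1 + sin 24.8°) = 0.4090.

0.409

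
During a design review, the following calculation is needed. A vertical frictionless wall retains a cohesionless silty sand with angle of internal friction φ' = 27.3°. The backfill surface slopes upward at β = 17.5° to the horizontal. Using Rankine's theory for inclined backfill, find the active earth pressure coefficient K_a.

K_a = cos β · (cos β − √(cos²β − cos²φ)) / (cos β + √(cos²β − cos²φ)).
cos β = 0.9537, cos φ = 0.8886, √(cos²β − cos²φ) = 0.3463.
K_a = 0.9537 × (0.9537 − 0.3463)/(0.9537 + 0.3463) = 0.4456.

0.446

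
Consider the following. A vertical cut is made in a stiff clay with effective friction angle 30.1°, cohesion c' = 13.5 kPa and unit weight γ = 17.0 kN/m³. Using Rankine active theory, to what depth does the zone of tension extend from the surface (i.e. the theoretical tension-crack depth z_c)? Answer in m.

2.76 m

K_a = tan²(45° − 30.1°/2) = 0.3320; √K_a = 0.5762.
The active pressure is zero where K_a γ z = 2c√K_a, so z_c = 2c/(γ√K_a) = 2×13.5/(17.0×0.5762) = 2.756 m.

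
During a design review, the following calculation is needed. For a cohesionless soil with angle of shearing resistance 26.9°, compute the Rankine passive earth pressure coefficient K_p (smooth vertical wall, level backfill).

K_p = (1 + sin φ)/(1 − sin φ) = tan²(45° + 26.9°/2) = 2.653.

2.65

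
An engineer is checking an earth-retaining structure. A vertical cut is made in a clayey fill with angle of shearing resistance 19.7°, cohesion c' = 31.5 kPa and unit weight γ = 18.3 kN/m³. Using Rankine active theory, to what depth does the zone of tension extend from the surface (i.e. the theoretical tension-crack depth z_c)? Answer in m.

K_a = tan²(45° − 19.7°/2) = 0.4958; √K_a = 0.7041.
The active pressure is zero where K_a γ z = 2c√K_a, so z_c = 2c/(γ√K_a) = 2×31.5/(18.3×0.7041) = 4.889 m.

4.89 m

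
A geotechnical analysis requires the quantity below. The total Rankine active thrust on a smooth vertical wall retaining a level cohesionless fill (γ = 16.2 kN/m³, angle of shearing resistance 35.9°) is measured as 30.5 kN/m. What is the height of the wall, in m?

K_a = 0.2607. P_a = ½ K_a γ H² ⇒ H = √(2P_a/(K_a γ)).
H = √(2×30.5/(0.2607×16.2)) = 3.800 m.

3.80 m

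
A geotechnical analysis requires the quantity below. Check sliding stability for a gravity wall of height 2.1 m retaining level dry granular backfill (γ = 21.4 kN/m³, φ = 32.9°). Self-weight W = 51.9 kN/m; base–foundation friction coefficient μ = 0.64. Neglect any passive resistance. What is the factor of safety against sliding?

K_a = tan²(45° − 32.9°/2) = 0.2960.
P_a = ½K_aγH² = 0.5×0.2960×21.4×2.1² = 13.97 kN/m, acting at H/3 = 0.7000 m above the base.
FS_sliding = μW / P_a = 0.64×51.9 / 13.97 = 2.378.

2.38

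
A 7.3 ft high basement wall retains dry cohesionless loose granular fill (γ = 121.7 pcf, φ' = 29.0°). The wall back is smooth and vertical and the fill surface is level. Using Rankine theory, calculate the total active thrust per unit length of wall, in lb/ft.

K_a = tan²(45° − φ/2) = 0.3470.
P_a = ½ K_a γ H² = 0.5 × 0.3470 × 121.7 × 7.3² = 1125 lb/ft.

1130 lb/ft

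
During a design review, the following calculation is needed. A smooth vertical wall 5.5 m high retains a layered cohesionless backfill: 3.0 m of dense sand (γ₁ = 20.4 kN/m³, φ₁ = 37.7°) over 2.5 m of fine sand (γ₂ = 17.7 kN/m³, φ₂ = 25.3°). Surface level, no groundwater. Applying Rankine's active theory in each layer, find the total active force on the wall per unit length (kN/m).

K_a1 = tan²(45°−37.7°/2) = 0.2411; K_a2 = tan²(45°−25.3°/2) = 0.4012.
Layer 1: σ at base = K_a1 γ₁ h₁ = 14.75 kPa; P₁ = ½×14.75×3.0 = 22.13.
Layer 2: σ_v at top = γ₁h₁ = 61.20; σ_h top = K_a2×61.20 = 24.55; σ_h base = K_a2×(61.20+17.7×2.5) = 42.31.
P₂ = ½(24.55+42.31)×2.5 = 83.57. Total P_a = 22.13+83.57 = 105.7 kN/m.

106 kN/m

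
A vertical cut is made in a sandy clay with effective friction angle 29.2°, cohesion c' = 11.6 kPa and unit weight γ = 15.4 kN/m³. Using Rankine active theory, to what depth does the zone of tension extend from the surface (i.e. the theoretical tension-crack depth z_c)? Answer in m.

2.57 m

K_a = tan²(45° − 29.2°/2) = 0.3442; √K_a = 0.5867.
The active pressure is zero where K_a γ z = 2c√K_a, so z_c = 2c/(γ√K_a) = 2×11.6/(15.4×0.5867) = 2.568 m.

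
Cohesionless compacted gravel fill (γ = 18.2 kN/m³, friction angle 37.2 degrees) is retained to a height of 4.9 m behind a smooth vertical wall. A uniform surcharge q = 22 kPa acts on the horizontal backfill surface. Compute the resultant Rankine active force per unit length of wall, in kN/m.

K_a = tan²(45° − φ/2) = 0.2464.
Soil triangle: ½ K_a γ H² = 0.5×0.2464×18.2×4.9² = 53.84 kN/m.
Surcharge rectangle: K_a q H = 0.2464×22×4.9 = 26.56 kN/m.
Total = 53.84 + 26.56 = 80.40 kN/m.

80.4 kN/m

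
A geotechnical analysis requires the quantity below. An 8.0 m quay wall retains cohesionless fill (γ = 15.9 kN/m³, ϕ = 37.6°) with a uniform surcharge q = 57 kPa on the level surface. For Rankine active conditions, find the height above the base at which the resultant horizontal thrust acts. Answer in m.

K_a = 0.2421.
Triangular part P₁ = ½K_aγH² = 123.2 at H/3 = 2.667 m; rectangular part P₂ = K_a q H = 110.4 at H/2 = 4.000 m.
ȳ = (P₁·2.667 + P₂·4.000)/(P₁+P₂) = 3.297 m.

3.30 m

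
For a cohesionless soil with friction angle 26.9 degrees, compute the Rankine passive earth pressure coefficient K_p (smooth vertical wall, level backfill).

2.65

K_p = (1 + sin φ)/(1 − sin φ) = tan²(45° + 26.9°/2) = 2.653.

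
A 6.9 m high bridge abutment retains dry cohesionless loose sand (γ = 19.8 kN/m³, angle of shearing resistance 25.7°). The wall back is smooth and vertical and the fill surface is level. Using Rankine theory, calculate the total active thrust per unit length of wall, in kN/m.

K_a = tan²(45° − φ/2) = 0.3950.
P_a = ½ K_a γ H² = 0.5 × 0.3950 × 19.8 × 6.9² = 186.2 kN/m.

186 kN/m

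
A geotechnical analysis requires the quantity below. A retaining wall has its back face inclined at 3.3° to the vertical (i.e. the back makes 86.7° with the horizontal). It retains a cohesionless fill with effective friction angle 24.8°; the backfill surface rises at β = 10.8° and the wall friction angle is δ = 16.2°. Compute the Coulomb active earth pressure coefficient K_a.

0.462

K_a = sin²(α+φ) / [sin²α · sin(α−δ) · (1 + √{sin(φ+δ)sin(φ−β) / (sin(α−δ)sin(α+β))})²].
With α = 86.7°, φ = 24.8°, δ = 16.2°, β = 10.8°: K_a = 0.4621.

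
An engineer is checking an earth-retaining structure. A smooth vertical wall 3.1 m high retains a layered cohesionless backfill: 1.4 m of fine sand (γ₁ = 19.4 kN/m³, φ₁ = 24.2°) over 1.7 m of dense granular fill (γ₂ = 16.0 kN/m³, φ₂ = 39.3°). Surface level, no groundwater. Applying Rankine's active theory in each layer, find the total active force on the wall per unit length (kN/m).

K_a1 = tan²(45°−24.2°/2) = 0.4185; K_a2 = tan²(45°−39.3°/2) = 0.2245.
Layer 1: σ at base = K_a1 γ₁ h₁ = 11.37 kPa; P₁ = ½×11.37×1.4 = 7.957.
Layer 2: σ_v at top = γ₁h₁ = 27.16; σ_h top = K_a2×27.16 = 6.096; σ_h base = K_a2×(27.16+16.0×1.7) = 12.20.
P₂ = ½(6.096+12.20)×1.7 = 15.55. Total P_a = 7.957+15.55 = 23.51 kN/m.

23.5 kN/m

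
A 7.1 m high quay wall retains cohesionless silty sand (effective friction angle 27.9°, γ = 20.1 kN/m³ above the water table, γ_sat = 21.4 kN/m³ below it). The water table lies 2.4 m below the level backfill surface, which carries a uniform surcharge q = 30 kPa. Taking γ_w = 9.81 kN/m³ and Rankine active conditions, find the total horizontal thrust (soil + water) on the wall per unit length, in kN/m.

K_a = tan²(45° − φ/2) = 0.3625.
γ' = 21.4 − 9.81 = 11.59 kN/m³. h₂ = H − d_w = 4.7 m.
σ'_h: at surface K_a·q = 10.87; at WT K_a(q+γd_w) = 28.36; at base K_a(q+γd_w+γ'h₂) = 48.10 kPa.
P₁ = ½(10.87+28.36)×2.4 = 47.08; P₂ = ½(28.36+48.10)×4.7 = 179.7; P_w = ½γ_w h₂² = 108.4.
Total = 47.08+179.7+108.4 = 335.1 kN/m.

335 kN/m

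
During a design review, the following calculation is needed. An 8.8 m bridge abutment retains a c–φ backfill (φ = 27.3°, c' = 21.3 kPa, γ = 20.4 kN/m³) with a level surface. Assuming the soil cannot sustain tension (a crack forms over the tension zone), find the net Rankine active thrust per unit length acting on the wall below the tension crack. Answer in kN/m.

109 kN/m

K_a = 0.3711; √K_a = 0.6092.
Tension-crack depth z_c = 2c/(γ√K_a) = 2×21.3/(20.4×0.6092) = 3.428 m.
σ_a at base = K_a γ H − 2c√K_a = 0.3711×20.4×8.8 − 2×21.3×0.6092 = 40.67 kPa.
P_a = ½ × 40.67 × (H − z_c) = 0.5×40.67×5.372 = 109.3 kN/m.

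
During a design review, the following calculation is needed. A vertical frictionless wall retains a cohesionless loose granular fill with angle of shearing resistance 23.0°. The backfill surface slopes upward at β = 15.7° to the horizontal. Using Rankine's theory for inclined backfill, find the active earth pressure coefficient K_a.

0.527

K_a = cos β · (cos β − √(cos²β − cos²φ)) / (cos β + √(cos²β − cos²φ)).
cos β = 0.9627, cos φ = 0.9205, √(cos²β − cos²φ) = 0.2819.
K_a = 0.9627 × (0.9627 − 0.2819)/(0.9627 + 0.2819) = 0.5266.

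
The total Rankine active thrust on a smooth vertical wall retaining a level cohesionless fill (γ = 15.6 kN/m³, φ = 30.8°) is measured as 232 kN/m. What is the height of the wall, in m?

K_a = 0.3227. P_a = ½ K_a γ H² ⇒ H = √(2P_a/(K_a γ)).
H = √(2×232/(0.3227×15.6)) = 9.600 m.

9.60 m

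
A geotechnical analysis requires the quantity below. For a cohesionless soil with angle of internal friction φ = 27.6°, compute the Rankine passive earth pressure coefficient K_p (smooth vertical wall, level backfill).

K_p = (1 + sin φ)/(1 − sin φ) = tan²(45° + 27.6°/2) = 2.726.

2.73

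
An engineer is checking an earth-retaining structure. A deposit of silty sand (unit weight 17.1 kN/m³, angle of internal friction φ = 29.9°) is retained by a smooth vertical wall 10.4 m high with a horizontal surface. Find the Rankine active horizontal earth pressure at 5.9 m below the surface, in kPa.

K_a = (1 − sin φ)/(1 + sin φ) = 0.3347.
σ_h = K_a γ z = 0.3347 × 17.1 × 5.9 = 33.77 kPa.

33.8 kPa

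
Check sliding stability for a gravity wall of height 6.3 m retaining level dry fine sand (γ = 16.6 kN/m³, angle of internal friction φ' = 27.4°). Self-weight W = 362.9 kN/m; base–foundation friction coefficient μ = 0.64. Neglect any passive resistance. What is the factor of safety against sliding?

1.91

K_a = tan²(45° − 27.4°/2) = 0.3697.
P_a = ½K_aγH² = 0.5×0.3697×16.6×6.3² = 121.8 kN/m, acting at H/3 = 2.100 m above the base.
FS_sliding = μW / P_a = 0.64×362.9 / 121.8 = 1.907.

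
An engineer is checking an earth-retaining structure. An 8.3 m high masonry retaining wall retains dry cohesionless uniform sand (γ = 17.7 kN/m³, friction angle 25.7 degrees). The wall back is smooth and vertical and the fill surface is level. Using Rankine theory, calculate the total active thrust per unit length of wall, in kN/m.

K_a = tan²(45° − φ/2) = 0.3950.
P_a = ½ K_a γ H² = 0.5 × 0.3950 × 17.7 × 8.3² = 240.8 kN/m.

241 kN/m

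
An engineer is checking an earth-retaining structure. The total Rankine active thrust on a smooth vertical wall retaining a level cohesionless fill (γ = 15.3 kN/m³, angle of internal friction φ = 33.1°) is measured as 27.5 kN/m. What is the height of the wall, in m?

K_a = 0.2936. P_a = ½ K_a γ H² ⇒ H = √(2P_a/(K_a γ)).
H = √(2×27.5/(0.2936×15.3)) = 3.499 m.

3.50 m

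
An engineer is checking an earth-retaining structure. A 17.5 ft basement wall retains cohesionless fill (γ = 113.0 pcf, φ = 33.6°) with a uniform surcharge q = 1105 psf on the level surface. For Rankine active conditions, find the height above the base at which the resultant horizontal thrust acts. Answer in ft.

7.37 ft

K_a = 0.2875.
Triangular part P₁ = ½K_aγH² = 4975 at H/3 = 5.833 ft; rectangular part P₂ = K_a q H = 5560 at H/2 = 8.750 ft.
ȳ = (P₁·5.833 + P₂·8.750)/(P₁+P₂) = 7.373 ft.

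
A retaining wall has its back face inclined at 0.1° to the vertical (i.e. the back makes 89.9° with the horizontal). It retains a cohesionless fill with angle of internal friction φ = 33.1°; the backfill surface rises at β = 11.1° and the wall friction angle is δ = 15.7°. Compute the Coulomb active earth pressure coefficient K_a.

0.306

K_a = sin²(α+φ) / [sin²α · sin(α−δ) · (1 + √{sin(φ+δ)sin(φ−β) / (sin(α−δ)sin(α+β))})²].
With α = 89.9°, φ = 33.1°, δ = 15.7°, β = 11.1°: K_a = 0.3057.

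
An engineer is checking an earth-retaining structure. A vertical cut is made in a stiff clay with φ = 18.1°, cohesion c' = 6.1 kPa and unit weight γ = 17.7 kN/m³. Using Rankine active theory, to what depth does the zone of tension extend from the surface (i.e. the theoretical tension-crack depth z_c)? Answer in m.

K_a = tan²(45° − 18.1°/2) = 0.5259; √K_a = 0.7252.
The active pressure is zero where K_a γ z = 2c√K_a, so z_c = 2c/(γ√K_a) = 2×6.1/(17.7×0.7252) = 0.9504 m.

0.950 m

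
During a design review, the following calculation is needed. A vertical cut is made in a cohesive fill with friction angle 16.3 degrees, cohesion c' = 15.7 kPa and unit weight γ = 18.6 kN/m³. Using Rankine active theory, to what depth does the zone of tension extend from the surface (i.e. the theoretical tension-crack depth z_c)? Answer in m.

K_a = tan²(45° − 16.3°/2) = 0.5617; √K_a = 0.7495.
The active pressure is zero where K_a γ z = 2c√K_a, so z_c = 2c/(γ√K_a) = 2×15.7/(18.6×0.7495) = 2.253 m.

2.25 m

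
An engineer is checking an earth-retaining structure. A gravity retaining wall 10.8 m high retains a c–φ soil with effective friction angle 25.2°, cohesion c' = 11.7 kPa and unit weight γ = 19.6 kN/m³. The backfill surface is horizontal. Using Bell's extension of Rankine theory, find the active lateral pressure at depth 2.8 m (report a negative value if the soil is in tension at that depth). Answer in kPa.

K_a = (1 − sin φ)/(1 + sin φ) = 0.4027.
σ_a = K_a γ z − 2c√K_a = 0.4027×19.6×2.8 − 2×11.7×0.6346 = 7.252 kPa.

7.25 kPa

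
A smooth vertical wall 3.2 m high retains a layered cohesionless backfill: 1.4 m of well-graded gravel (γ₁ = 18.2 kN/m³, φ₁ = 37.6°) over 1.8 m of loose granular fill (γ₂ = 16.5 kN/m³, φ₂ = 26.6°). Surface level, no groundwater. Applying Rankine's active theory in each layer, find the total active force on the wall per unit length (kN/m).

K_a1 = tan²(45°−37.6°/2) = 0.2421; K_a2 = tan²(45°−26.6°/2) = 0.3814.
Layer 1: σ at base = K_a1 γ₁ h₁ = 6.169 kPa; P₁ = ½×6.169×1.4 = 4.319.
Layer 2: σ_v at top = γ₁h₁ = 25.48; σ_h top = K_a2×25.48 = 9.719; σ_h base = K_a2×(25.48+16.5×1.8) = 21.05.
P₂ = ½(9.719+21.05)×1.8 = 27.69. Total P_a = 4.319+27.69 = 32.01 kN/m.

32.0 kN/m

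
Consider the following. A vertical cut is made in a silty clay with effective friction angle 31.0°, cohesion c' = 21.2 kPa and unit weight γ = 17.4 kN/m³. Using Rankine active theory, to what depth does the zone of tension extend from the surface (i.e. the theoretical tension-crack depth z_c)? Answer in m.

K_a = tan²(45° − 31.0°/2) = 0.3201; √K_a = 0.5658.
The active pressure is zero where K_a γ z = 2c√K_a, so z_c = 2c/(γ√K_a) = 2×21.2/(17.4×0.5658) = 4.307 m.

4.31 m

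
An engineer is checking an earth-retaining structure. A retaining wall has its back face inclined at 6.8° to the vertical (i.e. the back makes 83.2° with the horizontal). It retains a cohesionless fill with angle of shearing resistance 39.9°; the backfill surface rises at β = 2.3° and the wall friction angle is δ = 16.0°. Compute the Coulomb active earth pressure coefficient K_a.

0.255

K_a = sin²(α+φ) / [sin²α · sin(α−δ) · (1 + √{sin(φ+δ)sin(φ−β) / (sin(α−δ)sin(α+β))})²].
With α = 83.2°, φ = 39.9°, δ = 16.0°, β = 2.3°: K_a = 0.2546.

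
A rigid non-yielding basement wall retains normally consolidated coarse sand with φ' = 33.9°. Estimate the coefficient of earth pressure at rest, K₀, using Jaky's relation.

0.442

K₀ = 1 − sin φ' = 1 − sin 33.9° = 0.4423.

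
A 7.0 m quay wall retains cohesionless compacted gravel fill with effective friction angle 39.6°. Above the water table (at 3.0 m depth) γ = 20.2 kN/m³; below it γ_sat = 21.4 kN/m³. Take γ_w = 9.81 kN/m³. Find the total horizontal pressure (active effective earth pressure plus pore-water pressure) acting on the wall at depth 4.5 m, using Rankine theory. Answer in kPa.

32.0 kPa

K_a = (1 − sin φ)/(1 + sin φ) = 0.2214.
γ' = 21.4 − 9.81 = 11.59 kN/m³.
Effective vertical stress at 4.5 m: σ'_v = 20.2×3.0 + 11.59×1.50 = 77.98 kPa.
σ'_h = K_a σ'_v = 0.2214 × 77.98 = 17.27 kPa; u = γ_w × 1.50 = 14.71 kPa.
Total σ_h = 17.27 + 14.71 = 31.98 kPa.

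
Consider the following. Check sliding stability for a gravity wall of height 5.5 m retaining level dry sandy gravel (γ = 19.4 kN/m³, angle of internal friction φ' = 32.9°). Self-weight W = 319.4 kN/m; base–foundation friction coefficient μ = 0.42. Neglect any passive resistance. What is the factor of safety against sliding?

1.54

K_a = tan²(45° − 32.9°/2) = 0.2960.
P_a = ½K_aγH² = 0.5×0.2960×19.4×5.5² = 86.86 kN/m, acting at H/3 = 1.833 m above the base.
FS_sliding = μW / P_a = 0.42×319.4 / 86.86 = 1.544.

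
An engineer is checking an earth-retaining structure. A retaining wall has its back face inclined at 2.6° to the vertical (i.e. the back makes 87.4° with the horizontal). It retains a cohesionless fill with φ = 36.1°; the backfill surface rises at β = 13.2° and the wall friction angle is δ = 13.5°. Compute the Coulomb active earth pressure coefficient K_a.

0.298

K_a = sin²(α+φ) / [sin²α · sin(α−δ) · (1 + √{sin(φ+δ)sin(φ−β) / (sin(α−δ)sin(α+β))})²].
With α = 87.4°, φ = 36.1°, δ = 13.5°, β = 13.2°: K_a = 0.2980.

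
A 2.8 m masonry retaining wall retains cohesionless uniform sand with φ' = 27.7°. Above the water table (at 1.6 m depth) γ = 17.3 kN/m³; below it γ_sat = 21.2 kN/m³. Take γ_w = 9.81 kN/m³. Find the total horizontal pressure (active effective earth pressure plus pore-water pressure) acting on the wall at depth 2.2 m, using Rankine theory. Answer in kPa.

18.5 kPa

K_a = (1 − sin φ)/(1 + sin φ) = 0.3653.
γ' = 21.2 − 9.81 = 11.39 kN/m³.
Effective vertical stress at 2.2 m: σ'_v = 17.3×1.6 + 11.39×0.600 = 34.51 kPa.
σ'_h = K_a σ'_v = 0.3653 × 34.51 = 12.61 kPa; u = γ_w × 0.600 = 5.886 kPa.
Total σ_h = 12.61 + 5.886 = 18.50 kPa.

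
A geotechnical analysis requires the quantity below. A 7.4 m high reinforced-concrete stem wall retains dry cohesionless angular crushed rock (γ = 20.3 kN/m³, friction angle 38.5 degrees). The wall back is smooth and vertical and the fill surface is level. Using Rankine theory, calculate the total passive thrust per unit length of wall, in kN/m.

2390 kN/m

K_p = tan²(45° + φ/2) = 4.298.
P_p = ½ K_p γ H² = 0.5 × 4.298 × 20.3 × 7.4² = 2389 kN/m.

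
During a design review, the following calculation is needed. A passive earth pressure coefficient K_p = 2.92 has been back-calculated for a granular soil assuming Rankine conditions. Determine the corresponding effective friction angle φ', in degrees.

K_p = (1+sin φ)/(1−sin φ) ⇒ sin φ = (K_p − 1)/(K_p + 1) = 0.4898.
φ = arcsin(0.4898) = 29.33°.

29.3°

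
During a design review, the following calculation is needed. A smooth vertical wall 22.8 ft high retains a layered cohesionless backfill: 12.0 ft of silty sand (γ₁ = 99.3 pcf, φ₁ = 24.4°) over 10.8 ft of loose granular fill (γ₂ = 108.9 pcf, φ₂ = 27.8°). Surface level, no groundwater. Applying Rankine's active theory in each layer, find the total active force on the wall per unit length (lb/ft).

9960 lb/ft

K_a1 = tan²(45°−24.4°/2) = 0.4153; K_a2 = tan²(45°−27.8°/2) = 0.3639.
Layer 1: σ at base = K_a1 γ₁ h₁ = 494.9 psf; P₁ = ½×494.9×12.0 = 2969.
Layer 2: σ_v at top = γ₁h₁ = 1192; σ_h top = K_a2×1192 = 433.6; σ_h base = K_a2×(1192+108.9×10.8) = 861.6.
P₂ = ½(433.6+861.6)×10.8 = 6994. Total P_a = 2969+6994 = 9964 lb/ft.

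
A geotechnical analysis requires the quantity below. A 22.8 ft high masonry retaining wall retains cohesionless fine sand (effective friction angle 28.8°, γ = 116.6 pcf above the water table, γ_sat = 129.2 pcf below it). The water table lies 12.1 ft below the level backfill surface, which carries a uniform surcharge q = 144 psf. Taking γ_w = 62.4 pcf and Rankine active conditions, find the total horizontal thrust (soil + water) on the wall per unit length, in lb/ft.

K_a = tan²(45° − φ/2) = 0.3498.
γ' = 129.2 − 62.4 = 66.80 pcf. h₂ = H − d_w = 10.7 ft.
σ'_h: at surface K_a·q = 50.36; at WT K_a(q+γd_w) = 543.8; at base K_a(q+γd_w+γ'h₂) = 793.8 psf.
P₁ = ½(50.36+543.8)×12.1 = 3595; P₂ = ½(543.8+793.8)×10.7 = 7156; P_w = ½γ_w h₂² = 3572.
Total = 3595+7156+3572 = 14320 lb/ft.

14300 lb/ft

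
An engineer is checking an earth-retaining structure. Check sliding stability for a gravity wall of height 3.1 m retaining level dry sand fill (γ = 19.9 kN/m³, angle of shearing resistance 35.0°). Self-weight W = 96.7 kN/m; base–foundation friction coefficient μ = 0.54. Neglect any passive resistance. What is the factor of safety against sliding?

K_a = tan²(45° − 35.0°/2) = 0.2710.
P_a = ½K_aγH² = 0.5×0.2710×19.9×3.1² = 25.91 kN/m, acting at H/3 = 1.033 m above the base.
FS_sliding = μW / P_a = 0.54×96.7 / 25.91 = 2.015.

2.02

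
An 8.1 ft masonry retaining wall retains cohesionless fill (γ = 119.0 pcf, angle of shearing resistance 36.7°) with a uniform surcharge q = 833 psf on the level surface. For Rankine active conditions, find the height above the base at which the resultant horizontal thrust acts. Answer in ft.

3.56 ft

K_a = 0.2519.
Triangular part P₁ = ½K_aγH² = 983.2 at H/3 = 2.700 ft; rectangular part P₂ = K_a q H = 1699 at H/2 = 4.050 ft.
ȳ = (P₁·2.700 + P₂·4.050)/(P₁+P₂) = 3.555 ft.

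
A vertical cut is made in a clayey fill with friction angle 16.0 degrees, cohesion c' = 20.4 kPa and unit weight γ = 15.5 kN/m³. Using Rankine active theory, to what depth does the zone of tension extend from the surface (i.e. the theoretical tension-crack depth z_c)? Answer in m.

3.49 m

K_a = tan²(45° − 16.0°/2) = 0.5678; √K_a = 0.7536.
The active pressure is zero where K_a γ z = 2c√K_a, so z_c = 2c/(γ√K_a) = 2×20.4/(15.5×0.7536) = 3.493 m.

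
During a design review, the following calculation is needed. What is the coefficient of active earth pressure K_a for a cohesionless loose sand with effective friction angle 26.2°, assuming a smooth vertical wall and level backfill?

0.387

K_a = tan²(45° − φ/2) = tan²(31.90°) = 0.3874.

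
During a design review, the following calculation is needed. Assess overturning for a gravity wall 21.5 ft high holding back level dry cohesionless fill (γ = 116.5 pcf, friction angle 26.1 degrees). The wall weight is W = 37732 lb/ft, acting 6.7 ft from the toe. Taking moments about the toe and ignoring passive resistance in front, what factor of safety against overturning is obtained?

3.37

K_a = tan²(45° − 26.1°/2) = 0.3889.
P_a = ½K_aγH² = 0.5×0.3889×116.5×21.5² = 10470 lb/ft, acting at H/3 = 7.167 ft above the base.
Overturning moment M_o = P_a × H/3 = 10470 × 7.167 = 75060.
Resisting moment M_r = W × 6.7 = 37732 × 6.7 = 252800.
FS_overturning = M_r/M_o = 252800/75060 = 3.368.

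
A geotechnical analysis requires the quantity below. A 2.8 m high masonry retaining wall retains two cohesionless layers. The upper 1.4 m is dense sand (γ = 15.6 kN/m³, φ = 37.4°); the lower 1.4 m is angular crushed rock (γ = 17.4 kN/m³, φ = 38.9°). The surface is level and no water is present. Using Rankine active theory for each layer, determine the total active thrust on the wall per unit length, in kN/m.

14.6 kN/m

K_a1 = tan²(45°−37.4°/2) = 0.2443; K_a2 = tan²(45°−38.9°/2) = 0.2285.
Layer 1: σ at base = K_a1 γ₁ h₁ = 5.335 kPa; P₁ = ½×5.335×1.4 = 3.734.
Layer 2: σ_v at top = γ₁h₁ = 21.84; σ_h top = K_a2×21.84 = 4.991; σ_h base = K_a2×(21.84+17.4×1.4) = 10.56.
P₂ = ½(4.991+10.56)×1.4 = 10.88. Total P_a = 3.734+10.88 = 14.62 kN/m.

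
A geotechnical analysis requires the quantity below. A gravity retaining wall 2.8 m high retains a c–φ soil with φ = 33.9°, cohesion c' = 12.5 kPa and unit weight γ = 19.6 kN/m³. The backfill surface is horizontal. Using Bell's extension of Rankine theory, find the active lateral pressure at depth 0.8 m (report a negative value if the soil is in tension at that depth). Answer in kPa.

-8.87 kPa

K_a = (1 − sin φ)/(1 + sin φ) = 0.2839.
σ_a = K_a γ z − 2c√K_a = 0.2839×19.6×0.8 − 2×12.5×0.5328 = -8.869 kPa.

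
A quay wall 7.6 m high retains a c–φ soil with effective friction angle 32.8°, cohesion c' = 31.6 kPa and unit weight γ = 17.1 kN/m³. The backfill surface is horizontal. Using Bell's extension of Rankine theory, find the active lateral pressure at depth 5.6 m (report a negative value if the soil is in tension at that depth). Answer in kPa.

K_a = (1 − sin φ)/(1 + sin φ) = 0.2973.
σ_a = K_a γ z − 2c√K_a = 0.2973×17.1×5.6 − 2×31.6×0.5452 = -5.992 kPa.

-5.99 kPa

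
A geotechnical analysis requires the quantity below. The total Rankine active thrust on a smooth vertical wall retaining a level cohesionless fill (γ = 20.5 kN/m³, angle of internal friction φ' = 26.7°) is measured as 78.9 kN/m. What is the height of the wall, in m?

4.50 m

K_a = 0.3800. P_a = ½ K_a γ H² ⇒ H = √(2P_a/(K_a γ)).
H = √(2×78.9/(0.3800×20.5)) = 4.501 m.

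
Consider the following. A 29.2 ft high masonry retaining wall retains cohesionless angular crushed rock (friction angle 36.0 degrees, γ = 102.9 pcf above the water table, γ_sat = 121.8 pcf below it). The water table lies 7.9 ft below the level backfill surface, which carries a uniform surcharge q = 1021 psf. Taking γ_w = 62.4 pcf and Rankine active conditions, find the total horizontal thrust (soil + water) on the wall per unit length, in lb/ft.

30700 lb/ft

K_a = tan²(45° − φ/2) = 0.2596.
γ' = 121.8 − 62.4 = 59.40 pcf. h₂ = H − d_w = 21.3 ft.
σ'_h: at surface K_a·q = 265.1; at WT K_a(q+γd_w) = 476.1; at base K_a(q+γd_w+γ'h₂) = 804.6 psf.
P₁ = ½(265.1+476.1)×7.9 = 2928; P₂ = ½(476.1+804.6)×21.3 = 13640; P_w = ½γ_w h₂² = 14160.
Total = 2928+13640+14160 = 30720 lb/ft.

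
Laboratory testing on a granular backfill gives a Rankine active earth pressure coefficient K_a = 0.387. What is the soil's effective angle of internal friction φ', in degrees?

K_a = tan²(45° − φ/2) ⇒ 45° − φ/2 = arctan(√0.387) = 31.89°.
φ = 2(45° − 31.89°) = 26.23°.

26.2°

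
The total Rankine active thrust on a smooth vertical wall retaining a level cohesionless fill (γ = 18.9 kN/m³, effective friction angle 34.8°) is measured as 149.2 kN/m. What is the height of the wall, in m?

K_a = 0.2733. P_a = ½ K_a γ H² ⇒ H = √(2P_a/(K_a γ)).
H = √(2×149.2/(0.2733×18.9)) = 7.601 m.

7.60 m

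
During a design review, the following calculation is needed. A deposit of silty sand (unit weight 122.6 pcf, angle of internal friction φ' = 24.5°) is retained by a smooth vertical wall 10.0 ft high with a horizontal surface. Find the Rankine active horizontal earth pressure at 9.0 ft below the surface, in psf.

K_a = (1 − sin φ)/(1 + sin φ) = 0.4137.
σ_h = K_a γ z = 0.4137 × 122.6 × 9.0 = 456.5 psf.

457 psf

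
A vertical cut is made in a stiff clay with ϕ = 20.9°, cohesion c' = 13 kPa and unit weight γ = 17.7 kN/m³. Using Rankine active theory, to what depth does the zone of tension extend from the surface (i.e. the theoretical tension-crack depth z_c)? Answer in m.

K_a = tan²(45° − 20.9°/2) = 0.4741; √K_a = 0.6886.
The active pressure is zero where K_a γ z = 2c√K_a, so z_c = 2c/(γ√K_a) = 2×13/(17.7×0.6886) = 2.133 m.

2.13 m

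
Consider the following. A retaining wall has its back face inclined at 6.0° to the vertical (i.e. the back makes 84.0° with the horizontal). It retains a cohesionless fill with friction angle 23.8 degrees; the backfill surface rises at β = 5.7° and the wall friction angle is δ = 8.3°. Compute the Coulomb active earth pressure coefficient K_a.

0.474

K_a = sin²(α+φ) / [sin²α · sin(α−δ) · (1 + √{sin(φ+δ)sin(φ−β) / (sin(α−δ)sin(α+β))})²].
With α = 84.0°, φ = 23.8°, δ = 8.3°, β = 5.7°: K_a = 0.4739.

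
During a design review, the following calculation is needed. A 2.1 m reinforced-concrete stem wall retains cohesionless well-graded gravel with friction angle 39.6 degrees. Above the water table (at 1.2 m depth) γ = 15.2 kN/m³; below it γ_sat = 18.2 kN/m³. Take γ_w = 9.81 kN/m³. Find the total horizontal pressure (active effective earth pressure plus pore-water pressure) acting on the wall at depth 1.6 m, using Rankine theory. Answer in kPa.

8.71 kPa

K_a = (1 − sin φ)/(1 + sin φ) = 0.2214.
γ' = 18.2 − 9.81 = 8.390 kN/m³.
Effective vertical stress at 1.6 m: σ'_v = 15.2×1.2 + 8.390×0.400 = 21.60 kPa.
σ'_h = K_a σ'_v = 0.2214 × 21.60 = 4.782 kPa; u = γ_w × 0.400 = 3.924 kPa.
Total σ_h = 4.782 + 3.924 = 8.706 kPa.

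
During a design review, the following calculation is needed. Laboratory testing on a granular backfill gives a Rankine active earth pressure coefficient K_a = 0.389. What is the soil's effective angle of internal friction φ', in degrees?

K_a = tan²(45° − φ/2) ⇒ 45° − φ/2 = arctan(√0.389) = 31.95°.
φ = 2(45° − 31.95°) = 26.10°.

26.1°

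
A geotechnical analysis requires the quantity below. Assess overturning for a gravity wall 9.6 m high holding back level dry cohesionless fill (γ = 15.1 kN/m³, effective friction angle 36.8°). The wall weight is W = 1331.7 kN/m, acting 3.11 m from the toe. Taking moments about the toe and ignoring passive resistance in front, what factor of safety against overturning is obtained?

7.42

K_a = tan²(45° − 36.8°/2) = 0.2508.
P_a = ½K_aγH² = 0.5×0.2508×15.1×9.6² = 174.5 kN/m, acting at H/3 = 3.200 m above the base.
Overturning moment M_o = P_a × H/3 = 174.5 × 3.200 = 558.3.
Resisting moment M_r = W × 3.11 = 1331.7 × 3.11 = 4142.
FS_overturning = M_r/M_o = 4142/558.3 = 7.418.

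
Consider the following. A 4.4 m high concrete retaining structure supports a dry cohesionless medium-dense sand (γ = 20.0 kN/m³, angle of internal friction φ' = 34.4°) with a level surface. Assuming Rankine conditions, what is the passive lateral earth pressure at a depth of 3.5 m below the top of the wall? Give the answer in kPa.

K_p = (1 + sin φ)/(1 − sin φ) = 3.597.
σ_h = K_p γ z = 3.597 × 20.0 × 3.5 = 251.8 kPa.

252 kPa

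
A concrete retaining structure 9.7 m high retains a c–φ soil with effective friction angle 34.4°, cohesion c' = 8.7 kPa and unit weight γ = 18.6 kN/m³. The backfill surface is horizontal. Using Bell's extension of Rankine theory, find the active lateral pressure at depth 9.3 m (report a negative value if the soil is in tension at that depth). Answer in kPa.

38.9 kPa

K_a = (1 − sin φ)/(1 + sin φ) = 0.2780.
σ_a = K_a γ z − 2c√K_a = 0.2780×18.6×9.3 − 2×8.7×0.5272 = 38.91 kPa.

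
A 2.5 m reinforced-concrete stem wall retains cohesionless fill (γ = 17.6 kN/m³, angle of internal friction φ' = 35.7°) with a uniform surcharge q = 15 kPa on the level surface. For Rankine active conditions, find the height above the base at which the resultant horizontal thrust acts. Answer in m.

1.00 m

K_a = 0.2630.
Triangular part P₁ = ½K_aγH² = 14.46 at H/3 = 0.8333 m; rectangular part P₂ = K_a q H = 9.862 at H/2 = 1.250 m.
ȳ = (P₁·0.8333 + P₂·1.250)/(P₁+P₂) = 1.002 m.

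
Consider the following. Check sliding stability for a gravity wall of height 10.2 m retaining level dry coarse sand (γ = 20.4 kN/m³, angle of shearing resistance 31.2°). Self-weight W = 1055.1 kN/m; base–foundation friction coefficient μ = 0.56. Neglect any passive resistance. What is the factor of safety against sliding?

1.75

K_a = tan²(45° − 31.2°/2) = 0.3175.
P_a = ½K_aγH² = 0.5×0.3175×20.4×10.2² = 336.9 kN/m, acting at H/3 = 3.400 m above the base.
FS_sliding = μW / P_a = 0.56×1055.1 / 336.9 = 1.754.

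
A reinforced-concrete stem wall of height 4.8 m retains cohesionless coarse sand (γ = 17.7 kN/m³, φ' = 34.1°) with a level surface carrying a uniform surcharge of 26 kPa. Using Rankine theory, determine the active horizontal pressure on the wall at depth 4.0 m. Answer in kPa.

27.3 kPa

K_a = (1 − sin φ)/(1 + sin φ) = 0.2815.
σ_v = γz + q = 17.7 × 4.0 + 26 = 96.80 kPa.
σ_h = K_a σ_v = 0.2815 × 96.80 = 27.25 kPa.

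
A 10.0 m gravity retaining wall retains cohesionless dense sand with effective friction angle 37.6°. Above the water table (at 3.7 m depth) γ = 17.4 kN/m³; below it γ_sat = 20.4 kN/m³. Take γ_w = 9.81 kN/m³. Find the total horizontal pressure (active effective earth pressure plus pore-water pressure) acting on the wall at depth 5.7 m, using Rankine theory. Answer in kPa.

40.3 kPa

K_a = (1 − sin φ)/(1 + sin φ) = 0.2421.
γ' = 20.4 − 9.81 = 10.59 kN/m³.
Effective vertical stress at 5.7 m: σ'_v = 17.4×3.7 + 10.59×2.00 = 85.56 kPa.
σ'_h = K_a σ'_v = 0.2421 × 85.56 = 20.72 kPa; u = γ_w × 2.00 = 19.62 kPa.
Total σ_h = 20.72 + 19.62 = 40.34 kPa.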